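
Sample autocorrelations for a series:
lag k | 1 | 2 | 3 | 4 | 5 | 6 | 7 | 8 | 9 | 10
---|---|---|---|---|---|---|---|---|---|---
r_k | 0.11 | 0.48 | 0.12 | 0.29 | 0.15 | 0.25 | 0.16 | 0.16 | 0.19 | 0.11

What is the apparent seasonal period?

The largest autocorrelation is r_2 = 0.48, with weaker echoes at lags 4 (0.29) and 6 (0.25); the remaining lags stay at or below 0.19.
The dominant spike at lag 2 indicates a seasonal period of 2.

2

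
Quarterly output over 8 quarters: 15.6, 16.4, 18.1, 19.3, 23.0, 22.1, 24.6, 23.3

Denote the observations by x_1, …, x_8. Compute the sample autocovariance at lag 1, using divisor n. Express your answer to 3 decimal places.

Mean x̄ = (15.6 + 16.4 + 18.1 + 19.3 + 23.0 + 22.1 + 24.6 + 23.3)/8 = 20.3000
Σ_{t=1}^{7}(x_t−x̄)(x_{t+1}−x̄) = 51.9100
γ_1 = 51.9100 / 8 = 6.489

6.489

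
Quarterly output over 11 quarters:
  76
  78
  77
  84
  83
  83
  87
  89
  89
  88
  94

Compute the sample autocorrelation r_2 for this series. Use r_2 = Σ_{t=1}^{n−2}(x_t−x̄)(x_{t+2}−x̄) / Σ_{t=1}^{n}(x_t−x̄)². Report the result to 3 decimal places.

0.426

Mean x̄ = (76 + 78 + 77 + 84 + 83 + 83 + 87 + 89 + 89 + 88 + 94)/11 = 84.3636
Numerator Σ_{t=1}^{9}(x_t−x̄)(x_{t+2}−x̄) = 138.2810
Denominator Σ(x_t−x̄)² = 324.5455
r_2 = 138.2810 / 324.5455 = 0.426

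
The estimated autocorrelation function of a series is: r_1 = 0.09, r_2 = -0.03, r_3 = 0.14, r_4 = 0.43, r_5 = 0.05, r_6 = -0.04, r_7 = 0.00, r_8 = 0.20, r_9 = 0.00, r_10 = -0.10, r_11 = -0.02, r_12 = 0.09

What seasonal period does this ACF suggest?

The largest autocorrelation is r_4 = 0.43, with a weaker echo at lag 8 (0.20); the remaining lags stay at or below 0.14.
The dominant spike at lag 4 indicates a seasonal period of 4.

4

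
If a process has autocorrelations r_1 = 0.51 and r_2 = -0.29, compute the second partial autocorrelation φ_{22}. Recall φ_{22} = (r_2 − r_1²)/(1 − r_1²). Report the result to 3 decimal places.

-0.743

φ_{22} = (r_2 − r_1²) / (1 − r_1²)
r_1² = (0.51)² = 0.2601
Numerator = -0.29 − 0.2601 = -0.5501; denominator = 1 − 0.2601 = 0.7399
φ_{22} = -0.5501 / 0.7399 = -0.743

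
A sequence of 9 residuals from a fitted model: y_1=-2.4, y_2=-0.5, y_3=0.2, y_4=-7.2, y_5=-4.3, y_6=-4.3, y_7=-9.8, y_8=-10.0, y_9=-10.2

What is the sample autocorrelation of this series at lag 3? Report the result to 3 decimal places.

0.028

Mean ȳ = (-2.4 − 0.5 + 0.2 − 7.2 − 4.3 − 4.3 − 9.8 − 10.0 − 10.2)/9 = -5.3889
Numerator Σ_{t=1}^{6}(y_t−ȳ)(y_{t+3}−ȳ) = 3.7252
Denominator Σ(y_t−ȳ)² = 133.5889
r_3 = 3.7252 / 133.5889 = 0.028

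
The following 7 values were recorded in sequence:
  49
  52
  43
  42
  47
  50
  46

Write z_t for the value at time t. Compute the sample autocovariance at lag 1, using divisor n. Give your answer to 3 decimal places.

Mean z̄ = (49 + 52 + 43 + 42 + 47 + 50 + 46)/7 = 47.0000
Σ_{t=1}^{6}(z_t−z̄)(z_{t+1}−z̄) = 7.0000
γ_1 = 7.0000 / 7 = 1.000

1.000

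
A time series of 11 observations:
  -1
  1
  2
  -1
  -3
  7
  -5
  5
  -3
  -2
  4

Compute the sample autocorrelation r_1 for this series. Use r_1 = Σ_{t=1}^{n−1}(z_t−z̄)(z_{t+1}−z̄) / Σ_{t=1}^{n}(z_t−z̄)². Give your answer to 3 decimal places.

Mean z̄ = (-1 + 1 + 2 − 1 − 3 + 7 − 5 + 5 − 3 − 2 + 4)/11 = 0.3636
Numerator Σ_{t=1}^{10}(z_t−z̄)(z_{t+1}−z̄) = -96.4959
Denominator Σ(z_t−z̄)² = 142.5455
r_1 = -96.4959 / 142.5455 = -0.677

-0.677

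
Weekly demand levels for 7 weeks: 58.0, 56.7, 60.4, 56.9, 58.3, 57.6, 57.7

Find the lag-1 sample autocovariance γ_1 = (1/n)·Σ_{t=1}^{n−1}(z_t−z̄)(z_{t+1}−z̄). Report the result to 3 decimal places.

Mean z̄ = (58.0 + 56.7 + 60.4 + 56.9 + 58.3 + 57.6 + 57.7)/7 = 57.9429
Σ_{t=1}^{6}(z_t−z̄)(z_{t+1}−z̄) = -6.0990
γ_1 = -6.0990 / 7 = -0.871

-0.871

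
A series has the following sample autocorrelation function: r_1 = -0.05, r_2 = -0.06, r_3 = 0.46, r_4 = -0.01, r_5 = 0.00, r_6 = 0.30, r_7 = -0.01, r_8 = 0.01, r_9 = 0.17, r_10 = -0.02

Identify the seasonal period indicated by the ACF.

The largest autocorrelation is r_3 = 0.46, with weaker echoes at lags 6 (0.30) and 9 (0.17); the remaining lags stay at or below 0.01.
The dominant spike at lag 3 indicates a seasonal period of 3.

3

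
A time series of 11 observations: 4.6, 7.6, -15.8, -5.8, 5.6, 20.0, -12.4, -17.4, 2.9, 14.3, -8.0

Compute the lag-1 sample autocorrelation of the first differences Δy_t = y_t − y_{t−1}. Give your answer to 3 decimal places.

First differences Δy: 3.0, -23.4, 10.0, 11.4, 14.4, -32.4, -5.0, 20.3, 11.4, -22.3
Mean of differences = -1.2600
Numerator Σ(Δy_t−Δȳ)(Δy_{t+1}−Δȳ) = -448.0456
Denominator Σ(Δy_t−Δȳ)² = 3092.1040
r_1(Δy) = -448.0456 / 3092.1040 = -0.145

-0.145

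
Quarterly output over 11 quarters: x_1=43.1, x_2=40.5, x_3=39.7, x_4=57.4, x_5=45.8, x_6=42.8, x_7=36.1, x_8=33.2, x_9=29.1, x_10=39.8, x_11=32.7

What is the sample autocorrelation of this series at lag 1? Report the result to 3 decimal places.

Mean x̄ = (43.1 + 40.5 + 39.7 + 57.4 + 45.8 + 42.8 + 36.1 + 33.2 + 29.1 + 39.8 + 32.7)/11 = 40.0182
Numerator Σ_{t=1}^{10}(x_t−x̄)(x_{t+1}−x̄) = 206.6197
Denominator Σ(x_t−x̄)² = 587.7764
r_1 = 206.6197 / 587.7764 = 0.352

0.352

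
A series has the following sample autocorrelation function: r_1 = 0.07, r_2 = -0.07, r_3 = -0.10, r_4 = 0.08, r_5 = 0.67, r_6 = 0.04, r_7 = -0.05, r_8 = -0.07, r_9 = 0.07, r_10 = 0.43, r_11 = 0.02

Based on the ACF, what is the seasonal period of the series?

5

The largest autocorrelation is r_5 = 0.67, with a weaker echo at lag 10 (0.43); the remaining lags stay at or below 0.08.
The dominant spike at lag 5 indicates a seasonal period of 5.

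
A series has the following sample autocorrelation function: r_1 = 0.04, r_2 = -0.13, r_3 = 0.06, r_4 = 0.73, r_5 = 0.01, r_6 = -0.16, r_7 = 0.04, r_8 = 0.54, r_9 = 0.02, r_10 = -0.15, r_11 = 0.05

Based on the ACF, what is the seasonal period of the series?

The largest autocorrelation is r_4 = 0.73, with a weaker echo at lag 8 (0.54); the remaining lags stay at or below 0.06.
The dominant spike at lag 4 indicates a seasonal period of 4.

4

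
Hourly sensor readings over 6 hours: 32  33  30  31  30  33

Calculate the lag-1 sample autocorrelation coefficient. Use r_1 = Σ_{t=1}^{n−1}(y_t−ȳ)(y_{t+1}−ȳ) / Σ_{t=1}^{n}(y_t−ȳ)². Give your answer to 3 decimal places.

Mean ȳ = (32 + 33 + 30 + 31 + 30 + 33)/6 = 31.5000
Σ(y_t−ȳ)(y_{t+1}−ȳ) = (0.7500) + (-2.2500) + (0.7500) + (0.7500) + (-2.2500) = -2.2500
Denominator Σ(y_t−ȳ)² = 9.5000
r_1 = -2.2500 / 9.5000 = -0.237

-0.237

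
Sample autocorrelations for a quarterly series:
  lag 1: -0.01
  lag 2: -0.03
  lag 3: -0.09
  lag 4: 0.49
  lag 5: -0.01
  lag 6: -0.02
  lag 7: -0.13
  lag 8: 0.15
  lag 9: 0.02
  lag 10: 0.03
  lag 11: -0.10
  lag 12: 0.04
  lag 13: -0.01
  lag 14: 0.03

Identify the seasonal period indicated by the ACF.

4

The largest autocorrelation is r_4 = 0.49, with a weaker echo at lag 8 (0.15); the remaining lags stay at or below 0.04.
The dominant spike at lag 4 indicates a seasonal period of 4.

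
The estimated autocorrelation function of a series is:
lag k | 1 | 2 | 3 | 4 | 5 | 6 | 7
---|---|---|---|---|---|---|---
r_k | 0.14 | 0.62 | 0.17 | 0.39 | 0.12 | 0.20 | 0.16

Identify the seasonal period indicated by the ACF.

2

The largest autocorrelation is r_2 = 0.62, with weaker echoes at lags 4 (0.39) and 6 (0.20); the remaining lags stay at or below 0.17.
The dominant spike at lag 2 indicates a seasonal period of 2.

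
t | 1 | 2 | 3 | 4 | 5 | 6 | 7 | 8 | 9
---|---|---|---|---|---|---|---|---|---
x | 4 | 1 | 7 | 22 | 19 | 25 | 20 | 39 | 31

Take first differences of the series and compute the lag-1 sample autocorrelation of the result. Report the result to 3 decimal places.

-0.605

First differences Δx: -3, 6, 15, -3, 6, -5, 19, -8
Mean of differences = 3.3750
Numerator Σ(Δx_t−Δx̄)(Δx_{t+1}−Δx̄) = -407.6406
Denominator Σ(Δx_t−Δx̄)² = 673.8750
r_1(Δx) = -407.6406 / 673.8750 = -0.605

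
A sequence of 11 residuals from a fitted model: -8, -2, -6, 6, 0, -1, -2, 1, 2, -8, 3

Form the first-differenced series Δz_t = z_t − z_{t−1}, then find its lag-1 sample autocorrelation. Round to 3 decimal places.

-0.556

First differences Δz: 6, -4, 12, -6, -1, -1, 3, 1, -10, 11
Mean of differences = 1.1000
Numerator Σ(Δz_t−Δz̄)(Δz_{t+1}−Δz̄) = -251.6100
Denominator Σ(Δz_t−Δz̄)² = 452.9000
r_1(Δz) = -251.6100 / 452.9000 = -0.556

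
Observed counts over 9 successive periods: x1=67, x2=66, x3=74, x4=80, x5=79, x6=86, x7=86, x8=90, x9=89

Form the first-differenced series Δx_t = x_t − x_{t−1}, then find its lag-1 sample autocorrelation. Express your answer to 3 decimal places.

First differences Δx: -1, 8, 6, -1, 7, 0, 4, -1
Mean of differences = 2.7500
Numerator Σ(Δx_t−Δx̄)(Δx_{t+1}−Δx̄) = -50.5625
Denominator Σ(Δx_t−Δx̄)² = 107.5000
r_1(Δx) = -50.5625 / 107.5000 = -0.470

-0.470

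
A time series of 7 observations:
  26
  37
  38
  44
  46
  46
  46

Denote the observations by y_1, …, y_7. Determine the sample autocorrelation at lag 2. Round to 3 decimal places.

0.181

Mean ȳ = (26 + 37 + 38 + 44 + 46 + 46 + 46)/7 = 40.4286
Σ(y_t−ȳ)(y_{t+2}−ȳ) = (35.0408) + (-12.2449) + (-13.5306) + (19.8980) + (31.0408) = 60.2041
Denominator Σ(y_t−ȳ)² = 331.7143
r_2 = 60.2041 / 331.7143 = 0.181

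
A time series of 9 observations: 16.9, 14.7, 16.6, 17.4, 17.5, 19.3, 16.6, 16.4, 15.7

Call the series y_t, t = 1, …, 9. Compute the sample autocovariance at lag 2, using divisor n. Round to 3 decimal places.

Mean ȳ = (16.9 + 14.7 + 16.6 + 17.4 + 17.5 + 19.3 + 16.6 + 16.4 + 15.7)/9 = 16.7889
Σ_{t=1}^{7}(y_t−ȳ)(y_{t+2}−ȳ) = -0.8025
γ_2 = -0.8025 / 9 = -0.089

-0.089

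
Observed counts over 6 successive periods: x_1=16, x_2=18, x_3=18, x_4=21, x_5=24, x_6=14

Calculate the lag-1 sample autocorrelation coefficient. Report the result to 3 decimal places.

Mean x̄ = (16 + 18 + 18 + 21 + 24 + 14)/6 = 18.5000
Deviations from mean: -2.5000, -0.5000, -0.5000, 2.5000, 5.5000, -4.5000
Numerator Σ_{t=1}^{5}(x_t−x̄)(x_{t+1}−x̄) = -10.7500
Denominator Σ(x_t−x̄)² = 63.5000
r_1 = -10.7500 / 63.5000 = -0.169

-0.169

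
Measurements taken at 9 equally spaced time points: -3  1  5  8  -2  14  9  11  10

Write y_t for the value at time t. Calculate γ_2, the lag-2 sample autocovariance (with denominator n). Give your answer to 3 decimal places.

5.713

Mean ȳ = (-3 + 1 + 5 + 8 − 2 + 14 + 9 + 11 + 10)/9 = 5.8889
Σ_{t=1}^{7}(y_t−ȳ)(y_{t+2}−ȳ) = 51.4198
γ_2 = 51.4198 / 9 = 5.713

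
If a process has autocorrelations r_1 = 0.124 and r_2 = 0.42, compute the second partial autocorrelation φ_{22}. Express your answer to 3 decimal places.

φ_{22} = (r_2 − r_1²) / (1 − r_1²)
r_1² = (0.124)² = 0.015376
Numerator = 0.42 − 0.0154 = 0.4046; denominator = 1 − 0.0154 = 0.9846
φ_{22} = 0.4046 / 0.9846 = 0.411

0.411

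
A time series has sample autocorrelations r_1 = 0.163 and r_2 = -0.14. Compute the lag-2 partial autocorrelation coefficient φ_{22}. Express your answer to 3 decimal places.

-0.171

φ_{22} = (r_2 − r_1²) / (1 − r_1²)
r_1² = (0.163)² = 0.026569
Numerator = -0.14 − 0.0266 = -0.1666; denominator = 1 − 0.0266 = 0.9734
φ_{22} = -0.1666 / 0.9734 = -0.171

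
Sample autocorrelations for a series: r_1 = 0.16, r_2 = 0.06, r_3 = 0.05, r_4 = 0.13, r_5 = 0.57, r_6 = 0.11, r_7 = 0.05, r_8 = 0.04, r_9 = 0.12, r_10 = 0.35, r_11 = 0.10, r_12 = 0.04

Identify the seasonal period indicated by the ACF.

5

The largest autocorrelation is r_5 = 0.57, with a weaker echo at lag 10 (0.35); the remaining lags stay at or below 0.16.
The dominant spike at lag 5 indicates a seasonal period of 5.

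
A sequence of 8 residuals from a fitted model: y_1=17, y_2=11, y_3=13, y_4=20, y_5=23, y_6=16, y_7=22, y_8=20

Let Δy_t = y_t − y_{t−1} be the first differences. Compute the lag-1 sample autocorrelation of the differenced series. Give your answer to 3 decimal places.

-0.306

First differences Δy: -6, 2, 7, 3, -7, 6, -2
Mean of differences = 0.4286
Numerator Σ(Δy_t−Δȳ)(Δy_{t+1}−Δȳ) = -56.8980
Denominator Σ(Δy_t−Δȳ)² = 185.7143
r_1(Δy) = -56.8980 / 185.7143 = -0.306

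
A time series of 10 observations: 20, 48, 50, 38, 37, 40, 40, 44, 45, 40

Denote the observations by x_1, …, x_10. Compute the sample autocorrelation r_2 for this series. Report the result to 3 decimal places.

Mean x̄ = (20 + 48 + 50 + 38 + 37 + 40 + 40 + 44 + 45 + 40)/10 = 40.2000
Numerator Σ_{t=1}^{8}(x_t−x̄)(x_{t+2}−x̄) = -247.8800
Denominator Σ(x_t−x̄)² = 617.6000
r_2 = -247.8800 / 617.6000 = -0.401

-0.401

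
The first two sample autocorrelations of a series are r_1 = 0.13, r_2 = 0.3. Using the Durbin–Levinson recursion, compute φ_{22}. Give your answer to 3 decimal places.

0.288

φ_{22} = (r_2 − r_1²) / (1 − r_1²)
r_1² = (0.13)² = 0.0169
Numerator = 0.3 − 0.0169 = 0.2831; denominator = 1 − 0.0169 = 0.9831
φ_{22} = 0.2831 / 0.9831 = 0.288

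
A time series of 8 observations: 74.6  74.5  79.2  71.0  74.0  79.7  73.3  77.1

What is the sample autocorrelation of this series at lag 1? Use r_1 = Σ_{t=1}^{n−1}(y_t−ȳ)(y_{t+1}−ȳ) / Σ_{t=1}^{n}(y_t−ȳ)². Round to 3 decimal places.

-0.506

Mean ȳ = (74.6 + 74.5 + 79.2 + 71.0 + 74.0 + 79.7 + 73.3 + 77.1)/8 = 75.4250
Deviations from mean: -0.8250, -0.9250, 3.7750, -4.4250, -1.4250, 4.2750, -2.1250, 1.6750
Σ(y_t−ȳ)(y_{t+1}−ȳ) = (0.7631) + (-3.4919) + (-16.7044) + (6.3056) + (-6.0919) + (-9.0844) + (-3.5594) = -31.8631
Denominator Σ(y_t−ȳ)² = 62.9950
r_1 = -31.8631 / 62.9950 = -0.506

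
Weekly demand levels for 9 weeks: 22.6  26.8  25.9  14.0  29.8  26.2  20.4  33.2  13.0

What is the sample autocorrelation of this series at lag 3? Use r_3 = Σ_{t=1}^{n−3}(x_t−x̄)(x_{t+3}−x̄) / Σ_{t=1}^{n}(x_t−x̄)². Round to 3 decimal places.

Mean x̄ = (22.6 + 26.8 + 25.9 + 14.0 + 29.8 + 26.2 + 20.4 + 33.2 + 13.0)/9 = 23.5444
Σ(x_t−x̄)(x_{t+3}−x̄) = (9.0142) + (20.3653) + (6.2553) + (30.0120) + (60.4009) + (-28.0014) = 98.0463
Denominator Σ(x_t−x̄)² = 368.6222
r_3 = 98.0463 / 368.6222 = 0.266

0.266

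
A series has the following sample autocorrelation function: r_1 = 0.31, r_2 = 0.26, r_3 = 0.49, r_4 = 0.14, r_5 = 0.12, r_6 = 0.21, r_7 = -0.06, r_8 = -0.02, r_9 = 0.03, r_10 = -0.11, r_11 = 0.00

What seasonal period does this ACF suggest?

3

The largest autocorrelation is r_3 = 0.49; the remaining lags stay at or below 0.31. The elevated value at lag 1 (0.31), dropping to 0.26 at lag 2, reflects decaying short-term dependence rather than seasonality.
The dominant spike at lag 3 indicates a seasonal period of 3.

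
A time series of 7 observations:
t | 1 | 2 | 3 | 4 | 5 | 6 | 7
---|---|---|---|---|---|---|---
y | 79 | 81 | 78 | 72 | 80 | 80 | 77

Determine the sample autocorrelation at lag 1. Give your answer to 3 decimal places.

-0.131

Mean ȳ = (79 + 81 + 78 + 72 + 80 + 80 + 77)/7 = 78.1429
Deviations from mean: 0.8571, 2.8571, -0.1429, -6.1429, 1.8571, 1.8571, -1.1429
Numerator Σ_{t=1}^{6}(y_t−ȳ)(y_{t+1}−ȳ) = -7.1633
Denominator Σ(y_t−ȳ)² = 54.8571
r_1 = -7.1633 / 54.8571 = -0.131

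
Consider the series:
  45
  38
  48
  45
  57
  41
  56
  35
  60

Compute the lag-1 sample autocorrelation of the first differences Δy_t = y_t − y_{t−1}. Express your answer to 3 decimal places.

-0.772

First differences Δy: -7, 10, -3, 12, -16, 15, -21, 25
Mean of differences = 1.8750
Numerator Σ(Δy_t−Δȳ)(Δy_{t+1}−Δȳ) = -1405.8906
Denominator Σ(Δy_t−Δȳ)² = 1820.8750
r_1(Δy) = -1405.8906 / 1820.8750 = -0.772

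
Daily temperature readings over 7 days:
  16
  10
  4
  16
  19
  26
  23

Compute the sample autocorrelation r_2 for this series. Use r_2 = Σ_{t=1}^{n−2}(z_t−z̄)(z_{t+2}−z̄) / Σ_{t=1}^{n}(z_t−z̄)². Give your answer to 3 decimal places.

-0.037

Mean z̄ = (16 + 10 + 4 + 16 + 19 + 26 + 23)/7 = 16.2857
Deviations from mean: -0.2857, -6.2857, -12.2857, -0.2857, 2.7143, 9.7143, 6.7143
Numerator Σ_{t=1}^{5}(z_t−z̄)(z_{t+2}−z̄) = -12.5918
Denominator Σ(z_t−z̄)² = 337.4286
r_2 = -12.5918 / 337.4286 = -0.037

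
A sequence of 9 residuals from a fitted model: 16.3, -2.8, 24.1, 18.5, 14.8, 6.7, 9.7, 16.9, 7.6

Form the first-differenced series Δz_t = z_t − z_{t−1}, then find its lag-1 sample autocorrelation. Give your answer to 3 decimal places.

-0.496

First differences Δz: -19.1, 26.9, -5.6, -3.7, -8.1, 3.0, 7.2, -9.3
Mean of differences = -1.0875
Numerator Σ(Δz_t−Δz̄)(Δz_{t+1}−Δz̄) = -663.1589
Denominator Σ(Δz_t−Δz̄)² = 1336.9488
r_1(Δz) = -663.1589 / 1336.9488 = -0.496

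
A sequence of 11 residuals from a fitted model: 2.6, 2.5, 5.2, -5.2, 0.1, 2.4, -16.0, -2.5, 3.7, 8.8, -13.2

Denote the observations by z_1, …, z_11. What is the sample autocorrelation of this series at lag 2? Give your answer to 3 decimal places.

Mean z̄ = (2.6 + 2.5 + 5.2 − 5.2 + 0.1 + 2.4 − 16.0 − 2.5 + 3.7 + 8.8 − 13.2)/11 = -1.0545
Numerator Σ_{t=1}^{9}(z_t−z̄)(z_{t+2}−z̄) = -164.2750
Denominator Σ(z_t−z̄)² = 588.2473
r_2 = -164.2750 / 588.2473 = -0.279

-0.279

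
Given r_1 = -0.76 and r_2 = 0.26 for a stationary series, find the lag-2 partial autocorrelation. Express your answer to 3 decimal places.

φ_{22} = (r_2 − r_1²) / (1 − r_1²)
r_1² = (-0.76)² = 0.5776
Numerator = 0.26 − 0.5776 = -0.3176; denominator = 1 − 0.5776 = 0.4224
φ_{22} = -0.3176 / 0.4224 = -0.752

-0.752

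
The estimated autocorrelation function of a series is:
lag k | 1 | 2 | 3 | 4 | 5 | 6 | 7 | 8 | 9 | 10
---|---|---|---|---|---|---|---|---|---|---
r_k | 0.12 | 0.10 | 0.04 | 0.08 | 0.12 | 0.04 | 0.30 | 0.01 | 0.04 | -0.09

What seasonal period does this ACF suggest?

The largest autocorrelation is r_7 = 0.30; the remaining lags stay at or below 0.12.
The dominant spike at lag 7 indicates a seasonal period of 7.

7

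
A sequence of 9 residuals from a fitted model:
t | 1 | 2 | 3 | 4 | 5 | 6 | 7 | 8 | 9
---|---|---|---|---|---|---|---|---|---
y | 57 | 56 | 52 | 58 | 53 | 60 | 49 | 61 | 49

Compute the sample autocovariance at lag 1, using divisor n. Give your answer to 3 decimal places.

-14.222

Mean ȳ = (57 + 56 + 52 + 58 + 53 + 60 + 49 + 61 + 49)/9 = 55.0000
Σ_{t=1}^{8}(y_t−ȳ)(y_{t+1}−ȳ) = -128.0000
γ_1 = -128.0000 / 9 = -14.222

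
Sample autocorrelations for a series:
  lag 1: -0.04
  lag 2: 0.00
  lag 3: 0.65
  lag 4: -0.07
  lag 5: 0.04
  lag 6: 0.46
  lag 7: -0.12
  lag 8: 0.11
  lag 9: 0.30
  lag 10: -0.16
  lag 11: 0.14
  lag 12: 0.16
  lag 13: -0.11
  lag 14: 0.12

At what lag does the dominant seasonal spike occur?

3

The largest autocorrelation is r_3 = 0.65, with weaker echoes at lags 6 (0.46), 9 (0.30) and 12 (0.16); the remaining lags stay at or below 0.14.
The dominant spike at lag 3 indicates a seasonal period of 3.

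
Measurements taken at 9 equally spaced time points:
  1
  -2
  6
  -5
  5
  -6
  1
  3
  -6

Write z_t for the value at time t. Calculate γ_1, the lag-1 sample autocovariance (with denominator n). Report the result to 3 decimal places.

Mean z̄ = (1 − 2 + 6 − 5 + 5 − 6 + 1 + 3 − 6)/9 = -0.3333
Σ_{t=1}^{8}(z_t−z̄)(z_{t+1}−z̄) = -119.4444
γ_1 = -119.4444 / 9 = -13.272

-13.272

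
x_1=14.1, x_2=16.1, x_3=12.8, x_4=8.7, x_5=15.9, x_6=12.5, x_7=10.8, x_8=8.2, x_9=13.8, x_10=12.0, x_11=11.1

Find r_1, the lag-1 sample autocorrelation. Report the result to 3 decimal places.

Mean x̄ = (14.1 + 16.1 + 12.8 + 8.7 + 15.9 + 12.5 + 10.8 + 8.2 + 13.8 + 12.0 + 11.1)/11 = 12.3636
Numerator Σ_{t=1}^{10}(x_t−x̄)(x_{t+1}−x̄) = -5.7004
Denominator Σ(x_t−x̄)² = 66.6855
r_1 = -5.7004 / 66.6855 = -0.085

-0.085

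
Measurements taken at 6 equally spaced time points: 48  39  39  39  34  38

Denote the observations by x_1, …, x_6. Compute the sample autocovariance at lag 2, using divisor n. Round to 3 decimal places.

Mean x̄ = (48 + 39 + 39 + 39 + 34 + 38)/6 = 39.5000
Deviations: 8.5000, -0.5000, -0.5000, -0.5000, -5.5000, -1.5000
Σ_{t=1}^{4}(x_t−x̄)(x_{t+2}−x̄) = -0.5000
γ_2 = -0.5000 / 6 = -0.083

-0.083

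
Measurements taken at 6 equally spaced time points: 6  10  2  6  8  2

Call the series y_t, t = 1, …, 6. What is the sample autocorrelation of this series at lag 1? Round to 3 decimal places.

-0.457

Mean ȳ = (6 + 10 + 2 + 6 + 8 + 2)/6 = 5.6667
Σ(y_t−ȳ)(y_{t+1}−ȳ) = (1.4444) + (-15.8889) + (-1.2222) + (0.7778) + (-8.5556) = -23.4444
Denominator Σ(y_t−ȳ)² = 51.3333
r_1 = -23.4444 / 51.3333 = -0.457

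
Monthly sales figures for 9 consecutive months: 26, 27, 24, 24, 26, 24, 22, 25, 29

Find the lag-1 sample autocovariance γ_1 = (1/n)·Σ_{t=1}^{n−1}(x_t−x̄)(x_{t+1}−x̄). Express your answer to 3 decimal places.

0.291

Mean x̄ = (26 + 27 + 24 + 24 + 26 + 24 + 22 + 25 + 29)/9 = 25.2222
Σ_{t=1}^{8}(x_t−x̄)(x_{t+1}−x̄) = 2.6173
γ_1 = 2.6173 / 9 = 0.291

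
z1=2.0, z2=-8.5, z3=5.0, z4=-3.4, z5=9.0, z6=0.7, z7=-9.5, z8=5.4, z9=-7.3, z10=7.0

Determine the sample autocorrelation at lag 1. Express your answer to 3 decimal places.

-0.598

Mean z̄ = (2.0 − 8.5 + 5.0 − 3.4 + 9.0 + 0.7 − 9.5 + 5.4 − 7.3 + 7.0)/10 = 0.0400
Numerator Σ_{t=1}^{9}(z_t−z̄)(z_{t+1}−z̄) = -248.9276
Denominator Σ(z_t−z̄)² = 415.9840
r_1 = -248.9276 / 415.9840 = -0.598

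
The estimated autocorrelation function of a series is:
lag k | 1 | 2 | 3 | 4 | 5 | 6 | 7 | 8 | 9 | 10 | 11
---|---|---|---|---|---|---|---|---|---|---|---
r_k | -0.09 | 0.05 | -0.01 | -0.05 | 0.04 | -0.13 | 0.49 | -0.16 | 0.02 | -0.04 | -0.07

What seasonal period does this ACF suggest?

The largest autocorrelation is r_7 = 0.49; the remaining lags stay at or below 0.05.
The dominant spike at lag 7 indicates a seasonal period of 7.

7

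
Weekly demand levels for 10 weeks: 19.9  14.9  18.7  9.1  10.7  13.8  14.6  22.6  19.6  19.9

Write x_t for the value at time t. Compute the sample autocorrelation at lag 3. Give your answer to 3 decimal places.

Mean x̄ = (19.9 + 14.9 + 18.7 + 9.1 + 10.7 + 13.8 + 14.6 + 22.6 + 19.6 + 19.9)/10 = 16.3800
Σ(x_t−x̄)(x_{t+3}−x̄) = (-25.6256) + (8.4064) + (-5.9856) + (12.9584) + (-35.3296) + (-8.3076) + (-6.2656) = -60.1492
Denominator Σ(x_t−x̄)² = 176.4960
r_3 = -60.1492 / 176.4960 = -0.341

-0.341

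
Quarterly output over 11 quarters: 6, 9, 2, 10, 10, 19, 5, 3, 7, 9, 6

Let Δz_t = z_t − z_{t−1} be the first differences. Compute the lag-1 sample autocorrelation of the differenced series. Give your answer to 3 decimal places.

-0.419

First differences Δz: 3, -7, 8, 0, 9, -14, -2, 4, 2, -3
Mean of differences = 0.0000
Numerator Σ(Δz_t−Δz̄)(Δz_{t+1}−Δz̄) = -181.0000
Denominator Σ(Δz_t−Δz̄)² = 432.0000
r_1(Δz) = -181.0000 / 432.0000 = -0.419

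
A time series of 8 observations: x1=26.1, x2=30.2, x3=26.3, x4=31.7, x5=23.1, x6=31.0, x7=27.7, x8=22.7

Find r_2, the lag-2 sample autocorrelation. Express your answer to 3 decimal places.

Mean x̄ = (26.1 + 30.2 + 26.3 + 31.7 + 23.1 + 31.0 + 27.7 + 22.7)/8 = 27.3500
Σ(x_t−x̄)(x_{t+2}−x̄) = (1.3125) + (12.3975) + (4.4625) + (15.8775) + (-1.4875) + (-16.9725) = 15.5900
Denominator Σ(x_t−x̄)² = 82.8400
r_2 = 15.5900 / 82.8400 = 0.188

0.188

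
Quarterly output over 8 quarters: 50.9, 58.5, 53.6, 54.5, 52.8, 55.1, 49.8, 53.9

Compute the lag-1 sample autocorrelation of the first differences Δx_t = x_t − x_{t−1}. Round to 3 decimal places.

-0.576

First differences Δx: 7.6, -4.9, 0.9, -1.7, 2.3, -5.3, 4.1
Mean of differences = 0.4286
Numerator Σ(Δx_t−Δx̄)(Δx_{t+1}−Δx̄) = -77.4651
Denominator Σ(Δx_t−Δx̄)² = 134.3743
r_1(Δx) = -77.4651 / 134.3743 = -0.576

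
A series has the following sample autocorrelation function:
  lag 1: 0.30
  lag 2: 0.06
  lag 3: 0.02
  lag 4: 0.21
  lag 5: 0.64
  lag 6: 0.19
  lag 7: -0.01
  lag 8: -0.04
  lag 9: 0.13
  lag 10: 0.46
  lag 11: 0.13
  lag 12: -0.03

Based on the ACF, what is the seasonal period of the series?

The largest autocorrelation is r_5 = 0.64, with a weaker echo at lag 10 (0.46); the remaining lags stay at or below 0.30. The elevated value at lag 1 (0.30), dropping to 0.06 at lag 2, reflects decaying short-term dependence rather than seasonality.
The dominant spike at lag 5 indicates a seasonal period of 5.

5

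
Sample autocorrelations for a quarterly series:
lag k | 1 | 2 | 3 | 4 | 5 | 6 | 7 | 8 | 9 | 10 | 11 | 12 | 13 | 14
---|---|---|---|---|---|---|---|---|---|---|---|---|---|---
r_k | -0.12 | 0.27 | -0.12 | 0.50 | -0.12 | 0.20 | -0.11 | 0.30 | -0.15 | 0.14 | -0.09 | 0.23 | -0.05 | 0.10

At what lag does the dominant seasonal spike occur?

The largest autocorrelation is r_4 = 0.50, with a weaker echo at lag 8 (0.30); the remaining lags stay at or below 0.27.
The dominant spike at lag 4 indicates a seasonal period of 4.

4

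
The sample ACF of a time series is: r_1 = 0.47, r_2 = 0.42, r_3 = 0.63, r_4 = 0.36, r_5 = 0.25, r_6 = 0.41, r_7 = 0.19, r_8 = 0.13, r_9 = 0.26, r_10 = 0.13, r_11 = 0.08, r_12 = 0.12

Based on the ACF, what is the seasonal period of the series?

3

The largest autocorrelation is r_3 = 0.63; the remaining lags stay at or below 0.47. The elevated value at lag 1 (0.47), dropping to 0.42 at lag 2, reflects decaying short-term dependence rather than seasonality.
The dominant spike at lag 3 indicates a seasonal period of 3.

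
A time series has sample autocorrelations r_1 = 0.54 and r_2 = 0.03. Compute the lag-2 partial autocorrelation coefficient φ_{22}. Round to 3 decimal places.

-0.369

φ_{22} = (r_2 − r_1²) / (1 − r_1²)
r_1² = (0.54)² = 0.2916
Numerator = 0.03 − 0.2916 = -0.2616; denominator = 1 − 0.2916 = 0.7084
φ_{22} = -0.2616 / 0.7084 = -0.369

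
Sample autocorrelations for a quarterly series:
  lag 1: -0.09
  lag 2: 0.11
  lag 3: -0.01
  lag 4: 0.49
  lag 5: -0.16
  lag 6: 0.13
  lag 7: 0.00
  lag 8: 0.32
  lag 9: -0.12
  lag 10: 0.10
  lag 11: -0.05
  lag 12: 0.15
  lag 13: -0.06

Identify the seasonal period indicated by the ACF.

The largest autocorrelation is r_4 = 0.49, with weaker echoes at lags 8 (0.32) and 12 (0.15); the remaining lags stay at or below 0.13.
The dominant spike at lag 4 indicates a seasonal period of 4.

4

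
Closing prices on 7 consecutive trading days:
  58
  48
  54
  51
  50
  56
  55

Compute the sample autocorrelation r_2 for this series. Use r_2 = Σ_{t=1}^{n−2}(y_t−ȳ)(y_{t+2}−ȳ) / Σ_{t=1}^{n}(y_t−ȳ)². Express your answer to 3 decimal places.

0.007

Mean ȳ = (58 + 48 + 54 + 51 + 50 + 56 + 55)/7 = 53.1429
Deviations from mean: 4.8571, -5.1429, 0.8571, -2.1429, -3.1429, 2.8571, 1.8571
Σ(y_t−ȳ)(y_{t+2}−ȳ) = (4.1633) + (11.0204) + (-2.6939) + (-6.1224) + (-5.8367) = 0.5306
Denominator Σ(y_t−ȳ)² = 76.8571
r_2 = 0.5306 / 76.8571 = 0.007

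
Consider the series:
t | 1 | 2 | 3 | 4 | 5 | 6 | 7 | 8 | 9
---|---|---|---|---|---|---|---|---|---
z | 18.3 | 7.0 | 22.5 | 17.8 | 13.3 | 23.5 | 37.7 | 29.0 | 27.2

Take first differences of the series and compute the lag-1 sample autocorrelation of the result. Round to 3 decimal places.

-0.333

First differences Δz: -11.3, 15.5, -4.7, -4.5, 10.2, 14.2, -8.7, -1.8
Mean of differences = 1.1125
Numerator Σ(Δz_t−Δz̄)(Δz_{t+1}−Δz̄) = -261.5027
Denominator Σ(Δz_t−Δz̄)² = 784.9888
r_1(Δz) = -261.5027 / 784.9888 = -0.333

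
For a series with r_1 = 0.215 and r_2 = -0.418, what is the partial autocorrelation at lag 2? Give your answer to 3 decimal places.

-0.487

φ_{22} = (r_2 − r_1²) / (1 − r_1²)
r_1² = (0.215)² = 0.046225
Numerator = -0.418 − 0.0462 = -0.4642; denominator = 1 − 0.0462 = 0.9538
φ_{22} = -0.4642 / 0.9538 = -0.487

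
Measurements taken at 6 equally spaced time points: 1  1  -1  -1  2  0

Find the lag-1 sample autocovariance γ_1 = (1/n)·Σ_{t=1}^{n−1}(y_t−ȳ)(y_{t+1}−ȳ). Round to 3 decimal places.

Mean ȳ = (1 + 1 − 1 − 1 + 2 + 0)/6 = 0.3333
Deviations: 0.6667, 0.6667, -1.3333, -1.3333, 1.6667, -0.3333
Σ_{t=1}^{5}(y_t−ȳ)(y_{t+1}−ȳ) = -1.4444
γ_1 = -1.4444 / 6 = -0.241

-0.241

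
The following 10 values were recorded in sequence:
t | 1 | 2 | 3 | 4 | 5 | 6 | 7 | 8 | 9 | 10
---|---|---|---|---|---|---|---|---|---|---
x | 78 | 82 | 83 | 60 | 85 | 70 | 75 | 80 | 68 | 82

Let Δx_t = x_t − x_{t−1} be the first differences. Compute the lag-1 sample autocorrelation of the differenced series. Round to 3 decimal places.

-0.696

First differences Δx: 4, 1, -23, 25, -15, 5, 5, -12, 14
Mean of differences = 0.4444
Numerator Σ(Δx_t−Δx̄)(Δx_{t+1}−Δx̄) = -1240.9753
Denominator Σ(Δx_t−Δx̄)² = 1784.2222
r_1(Δx) = -1240.9753 / 1784.2222 = -0.696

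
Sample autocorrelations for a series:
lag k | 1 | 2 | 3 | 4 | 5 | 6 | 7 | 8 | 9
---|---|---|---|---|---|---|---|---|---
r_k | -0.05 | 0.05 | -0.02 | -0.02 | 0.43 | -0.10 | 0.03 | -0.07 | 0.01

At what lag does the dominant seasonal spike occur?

The largest autocorrelation is r_5 = 0.43; the remaining lags stay at or below 0.05.
The dominant spike at lag 5 indicates a seasonal period of 5.

5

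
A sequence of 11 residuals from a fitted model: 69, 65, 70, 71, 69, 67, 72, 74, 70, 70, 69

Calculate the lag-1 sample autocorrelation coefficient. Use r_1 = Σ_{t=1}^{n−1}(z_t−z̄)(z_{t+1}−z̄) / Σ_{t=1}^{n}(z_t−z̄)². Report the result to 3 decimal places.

Mean z̄ = (69 + 65 + 70 + 71 + 69 + 67 + 72 + 74 + 70 + 70 + 69)/11 = 69.6364
Numerator Σ_{t=1}^{10}(z_t−z̄)(z_{t+1}−z̄) = 8.1405
Denominator Σ(z_t−z̄)² = 56.5455
r_1 = 8.1405 / 56.5455 = 0.144

0.144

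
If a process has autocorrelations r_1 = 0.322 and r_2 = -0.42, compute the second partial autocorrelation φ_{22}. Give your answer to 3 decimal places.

-0.584

φ_{22} = (r_2 − r_1²) / (1 − r_1²)
r_1² = (0.322)² = 0.103684
Numerator = -0.42 − 0.1037 = -0.5237; denominator = 1 − 0.1037 = 0.8963
φ_{22} = -0.5237 / 0.8963 = -0.584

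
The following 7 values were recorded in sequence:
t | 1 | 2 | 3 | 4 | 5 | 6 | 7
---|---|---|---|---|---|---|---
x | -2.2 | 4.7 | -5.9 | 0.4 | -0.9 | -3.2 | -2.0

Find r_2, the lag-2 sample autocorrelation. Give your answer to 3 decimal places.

0.138

Mean x̄ = (-2.2 + 4.7 − 5.9 + 0.4 − 0.9 − 3.2 − 2.0)/7 = -1.3000
Numerator Σ_{t=1}^{5}(x_t−x̄)(x_{t+2}−x̄) = 8.9900
Denominator Σ(x_t−x̄)² = 65.1200
r_2 = 8.9900 / 65.1200 = 0.138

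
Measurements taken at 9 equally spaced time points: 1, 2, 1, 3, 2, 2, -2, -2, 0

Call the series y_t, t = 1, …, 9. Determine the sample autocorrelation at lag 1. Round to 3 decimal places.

0.459

Mean ȳ = (1 + 2 + 1 + 3 + 2 + 2 − 2 − 2 + 0)/9 = 0.7778
Numerator Σ_{t=1}^{8}(y_t−ȳ)(y_{t+1}−ȳ) = 11.7284
Denominator Σ(y_t−ȳ)² = 25.5556
r_1 = 11.7284 / 25.5556 = 0.459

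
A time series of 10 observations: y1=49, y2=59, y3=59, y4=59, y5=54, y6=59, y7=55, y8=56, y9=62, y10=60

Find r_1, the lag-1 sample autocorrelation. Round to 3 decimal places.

Mean ȳ = (49 + 59 + 59 + 59 + 54 + 59 + 55 + 56 + 62 + 60)/10 = 57.2000
Numerator Σ_{t=1}^{9}(y_t−ȳ)(y_{t+1}−ȳ) = -13.4400
Denominator Σ(y_t−ȳ)² = 127.6000
r_1 = -13.4400 / 127.6000 = -0.105

-0.105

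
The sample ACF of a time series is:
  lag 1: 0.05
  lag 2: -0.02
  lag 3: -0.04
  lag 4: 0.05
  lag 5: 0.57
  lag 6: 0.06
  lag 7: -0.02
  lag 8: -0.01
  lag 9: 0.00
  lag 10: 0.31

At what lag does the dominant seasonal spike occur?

The largest autocorrelation is r_5 = 0.57, with a weaker echo at lag 10 (0.31); the remaining lags stay at or below 0.06.
The dominant spike at lag 5 indicates a seasonal period of 5.

5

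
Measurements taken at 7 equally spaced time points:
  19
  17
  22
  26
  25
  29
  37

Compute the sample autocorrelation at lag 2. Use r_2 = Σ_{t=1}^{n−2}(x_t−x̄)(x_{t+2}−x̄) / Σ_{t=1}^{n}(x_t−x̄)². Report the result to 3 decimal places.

Mean x̄ = (19 + 17 + 22 + 26 + 25 + 29 + 37)/7 = 25.0000
Deviations from mean: -6.0000, -8.0000, -3.0000, 1.0000, 0.0000, 4.0000, 12.0000
Numerator Σ_{t=1}^{5}(x_t−x̄)(x_{t+2}−x̄) = 14.0000
Denominator Σ(x_t−x̄)² = 270.0000
r_2 = 14.0000 / 270.0000 = 0.052

0.052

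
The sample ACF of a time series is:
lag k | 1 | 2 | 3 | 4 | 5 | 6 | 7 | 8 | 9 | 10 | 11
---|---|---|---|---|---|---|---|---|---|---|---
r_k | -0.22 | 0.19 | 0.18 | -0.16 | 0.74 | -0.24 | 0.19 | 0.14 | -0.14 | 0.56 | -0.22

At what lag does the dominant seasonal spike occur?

The largest autocorrelation is r_5 = 0.74, with a weaker echo at lag 10 (0.56); the remaining lags stay at or below 0.19.
The dominant spike at lag 5 indicates a seasonal period of 5.

5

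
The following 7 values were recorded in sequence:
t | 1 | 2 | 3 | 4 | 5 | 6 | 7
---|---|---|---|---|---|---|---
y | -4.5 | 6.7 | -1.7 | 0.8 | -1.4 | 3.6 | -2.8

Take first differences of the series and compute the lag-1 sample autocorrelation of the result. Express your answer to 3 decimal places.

First differences Δy: 11.2, -8.4, 2.5, -2.2, 5.0, -6.4
Mean of differences = 0.2833
Numerator Σ(Δy_t−Δȳ)(Δy_{t+1}−Δȳ) = -162.7819
Denominator Σ(Δy_t−Δȳ)² = 272.5683
r_1(Δy) = -162.7819 / 272.5683 = -0.597

-0.597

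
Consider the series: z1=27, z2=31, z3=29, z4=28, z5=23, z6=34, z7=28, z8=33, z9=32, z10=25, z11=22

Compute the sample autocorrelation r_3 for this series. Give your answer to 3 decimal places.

Mean z̄ = (27 + 31 + 29 + 28 + 23 + 34 + 28 + 33 + 32 + 25 + 22)/11 = 28.3636
Numerator Σ_{t=1}^{8}(z_t−z̄)(z_{t+3}−z̄) = -42.5785
Denominator Σ(z_t−z̄)² = 156.5455
r_3 = -42.5785 / 156.5455 = -0.272

-0.272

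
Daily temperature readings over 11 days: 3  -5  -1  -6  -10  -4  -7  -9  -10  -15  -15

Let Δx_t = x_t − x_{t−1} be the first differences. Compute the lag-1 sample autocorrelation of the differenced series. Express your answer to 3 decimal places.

-0.503

First differences Δx: -8, 4, -5, -4, 6, -3, -2, -1, -5, 0
Mean of differences = -1.8000
Numerator Σ(Δx_t−Δx̄)(Δx_{t+1}−Δx̄) = -82.2400
Denominator Σ(Δx_t−Δx̄)² = 163.6000
r_1(Δx) = -82.2400 / 163.6000 = -0.503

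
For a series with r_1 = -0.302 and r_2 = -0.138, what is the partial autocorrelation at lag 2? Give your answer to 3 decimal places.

-0.252

φ_{22} = (r_2 − r_1²) / (1 − r_1²)
r_1² = (-0.302)² = 0.091204
Numerator = -0.138 − 0.0912 = -0.2292; denominator = 1 − 0.0912 = 0.9088
φ_{22} = -0.2292 / 0.9088 = -0.252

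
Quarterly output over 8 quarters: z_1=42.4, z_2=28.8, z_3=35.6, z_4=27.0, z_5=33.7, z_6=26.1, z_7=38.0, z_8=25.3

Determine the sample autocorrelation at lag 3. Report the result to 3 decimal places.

Mean z̄ = (42.4 + 28.8 + 35.6 + 27.0 + 33.7 + 26.1 + 38.0 + 25.3)/8 = 32.1125
Deviations from mean: 10.2875, -3.3125, 3.4875, -5.1125, 1.5875, -6.0125, 5.8875, -6.8125
Σ(z_t−z̄)(z_{t+3}−z̄) = (-52.5948) + (-5.2586) + (-20.9686) + (-30.0998) + (-10.8148) = -119.7367
Denominator Σ(z_t−z̄)² = 274.8488
r_3 = -119.7367 / 274.8488 = -0.436

-0.436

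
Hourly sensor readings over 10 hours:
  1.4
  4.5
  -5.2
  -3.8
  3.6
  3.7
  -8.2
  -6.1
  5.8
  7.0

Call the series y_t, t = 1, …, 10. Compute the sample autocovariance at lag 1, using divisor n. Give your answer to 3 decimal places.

2.867

Mean ȳ = (1.4 + 4.5 − 5.2 − 3.8 + 3.6 + 3.7 − 8.2 − 6.1 + 5.8 + 7.0)/10 = 0.2700
Σ_{t=1}^{9}(y_t−ȳ)(y_{t+1}−ȳ) = 28.6661
γ_1 = 28.6661 / 10 = 2.867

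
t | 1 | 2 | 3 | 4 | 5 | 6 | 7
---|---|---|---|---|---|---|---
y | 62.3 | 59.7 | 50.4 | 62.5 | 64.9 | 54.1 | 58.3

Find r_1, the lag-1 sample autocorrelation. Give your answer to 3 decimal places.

-0.249

Mean ȳ = (62.3 + 59.7 + 50.4 + 62.5 + 64.9 + 54.1 + 58.3)/7 = 58.8857
Deviations from mean: 3.4143, 0.8143, -8.4857, 3.6143, 6.0143, -4.7857, -0.5857
Numerator Σ_{t=1}^{6}(y_t−ȳ)(y_{t+1}−ȳ) = -39.0416
Denominator Σ(y_t−ȳ)² = 156.8086
r_1 = -39.0416 / 156.8086 = -0.249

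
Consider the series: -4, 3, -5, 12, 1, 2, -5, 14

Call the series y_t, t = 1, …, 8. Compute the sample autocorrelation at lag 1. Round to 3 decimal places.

Mean ȳ = (-4 + 3 − 5 + 12 + 1 + 2 − 5 + 14)/8 = 2.2500
Deviations from mean: -6.2500, 0.7500, -7.2500, 9.7500, -1.2500, -0.2500, -7.2500, 11.7500
Σ(y_t−ȳ)(y_{t+1}−ȳ) = (-4.6875) + (-5.4375) + (-70.6875) + (-12.1875) + (0.3125) + (1.8125) + (-85.1875) = -176.0625
Denominator Σ(y_t−ȳ)² = 379.5000
r_1 = -176.0625 / 379.5000 = -0.464

-0.464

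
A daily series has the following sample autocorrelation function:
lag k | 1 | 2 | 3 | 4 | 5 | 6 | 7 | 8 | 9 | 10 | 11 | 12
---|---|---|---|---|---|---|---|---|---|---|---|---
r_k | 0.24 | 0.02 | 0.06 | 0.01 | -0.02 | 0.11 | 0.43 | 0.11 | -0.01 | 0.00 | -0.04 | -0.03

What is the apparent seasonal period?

The largest autocorrelation is r_7 = 0.43; the remaining lags stay at or below 0.24. The elevated value at lag 1 (0.24), dropping to 0.02 at lag 2, reflects decaying short-term dependence rather than seasonality.
The dominant spike at lag 7 indicates a seasonal period of 7.

7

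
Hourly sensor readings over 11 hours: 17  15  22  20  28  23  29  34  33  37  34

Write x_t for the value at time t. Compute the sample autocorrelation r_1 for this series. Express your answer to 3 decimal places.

0.667

Mean x̄ = (17 + 15 + 22 + 20 + 28 + 23 + 29 + 34 + 33 + 37 + 34)/11 = 26.5455
Numerator Σ_{t=1}^{10}(x_t−x̄)(x_{t+1}−x̄) = 380.8843
Denominator Σ(x_t−x̄)² = 570.7273
r_1 = 380.8843 / 570.7273 = 0.667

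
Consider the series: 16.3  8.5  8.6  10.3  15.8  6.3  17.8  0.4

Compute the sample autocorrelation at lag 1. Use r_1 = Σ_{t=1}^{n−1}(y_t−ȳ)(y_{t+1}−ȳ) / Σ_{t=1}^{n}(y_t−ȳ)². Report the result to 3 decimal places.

-0.558

Mean ȳ = (16.3 + 8.5 + 8.6 + 10.3 + 15.8 + 6.3 + 17.8 + 0.4)/8 = 10.5000
Σ(y_t−ȳ)(y_{t+1}−ȳ) = (-11.6000) + (3.8000) + (0.3800) + (-1.0600) + (-22.2600) + (-30.6600) + (-73.7300) = -135.1300
Denominator Σ(y_t−ȳ)² = 242.3200
r_1 = -135.1300 / 242.3200 = -0.558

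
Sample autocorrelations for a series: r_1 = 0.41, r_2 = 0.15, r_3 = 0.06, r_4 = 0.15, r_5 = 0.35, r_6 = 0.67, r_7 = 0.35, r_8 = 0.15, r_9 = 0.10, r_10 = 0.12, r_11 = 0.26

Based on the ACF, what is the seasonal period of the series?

6

The largest autocorrelation is r_6 = 0.67; the remaining lags stay at or below 0.41. The elevated value at lag 1 (0.41), dropping to 0.15 at lag 2, reflects decaying short-term dependence rather than seasonality.
The dominant spike at lag 6 indicates a seasonal period of 6.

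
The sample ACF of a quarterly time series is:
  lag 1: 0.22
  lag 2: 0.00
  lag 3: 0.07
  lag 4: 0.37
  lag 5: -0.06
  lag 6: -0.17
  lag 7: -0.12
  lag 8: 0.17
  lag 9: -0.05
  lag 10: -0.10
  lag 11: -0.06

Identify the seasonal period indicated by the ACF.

The largest autocorrelation is r_4 = 0.37; the remaining lags stay at or below 0.22. The elevated value at lag 1 (0.22), dropping to 0.00 at lag 2, reflects decaying short-term dependence rather than seasonality.
The dominant spike at lag 4 indicates a seasonal period of 4.

4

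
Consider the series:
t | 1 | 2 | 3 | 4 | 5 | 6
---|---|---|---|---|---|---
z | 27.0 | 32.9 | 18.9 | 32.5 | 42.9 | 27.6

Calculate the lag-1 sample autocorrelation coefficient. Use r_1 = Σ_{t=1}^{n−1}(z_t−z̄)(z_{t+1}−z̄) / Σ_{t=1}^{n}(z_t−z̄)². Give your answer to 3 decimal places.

Mean z̄ = (27.0 + 32.9 + 18.9 + 32.5 + 42.9 + 27.6)/6 = 30.3000
Deviations from mean: -3.3000, 2.6000, -11.4000, 2.2000, 12.6000, -2.7000
Σ(z_t−z̄)(z_{t+1}−z̄) = (-8.5800) + (-29.6400) + (-25.0800) + (27.7200) + (-34.0200) = -69.6000
Denominator Σ(z_t−z̄)² = 318.5000
r_1 = -69.6000 / 318.5000 = -0.219

-0.219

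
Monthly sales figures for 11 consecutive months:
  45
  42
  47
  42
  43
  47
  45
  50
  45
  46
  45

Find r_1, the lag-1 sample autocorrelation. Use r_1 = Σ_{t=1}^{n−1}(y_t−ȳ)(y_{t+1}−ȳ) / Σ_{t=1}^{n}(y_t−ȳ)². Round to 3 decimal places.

Mean ȳ = (45 + 42 + 47 + 42 + 43 + 47 + 45 + 50 + 45 + 46 + 45)/11 = 45.1818
Numerator Σ_{t=1}^{10}(y_t−ȳ)(y_{t+1}−ȳ) = -10.3967
Denominator Σ(y_t−ȳ)² = 55.6364
r_1 = -10.3967 / 55.6364 = -0.187

-0.187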